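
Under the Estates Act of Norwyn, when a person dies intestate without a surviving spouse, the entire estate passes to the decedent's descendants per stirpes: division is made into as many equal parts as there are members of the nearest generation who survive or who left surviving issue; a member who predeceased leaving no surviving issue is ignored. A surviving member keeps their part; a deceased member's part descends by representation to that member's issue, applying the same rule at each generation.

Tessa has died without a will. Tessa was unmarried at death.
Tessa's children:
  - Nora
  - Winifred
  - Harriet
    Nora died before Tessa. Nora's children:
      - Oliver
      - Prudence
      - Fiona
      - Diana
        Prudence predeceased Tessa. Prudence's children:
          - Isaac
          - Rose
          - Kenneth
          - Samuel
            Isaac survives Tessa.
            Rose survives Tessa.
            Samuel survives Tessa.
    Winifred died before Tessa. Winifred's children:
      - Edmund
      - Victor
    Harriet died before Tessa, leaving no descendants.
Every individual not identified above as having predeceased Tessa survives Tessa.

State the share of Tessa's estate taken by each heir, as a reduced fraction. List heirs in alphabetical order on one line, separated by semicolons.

Diana 1/8; Edmund 1/4; Fiona 1/8; Isaac 1/32; Kenneth 1/32; Oliver 1/8; Rose 1/32; Samuel 1/32; Victor 1/4

There is no surviving spouse, so the entire estate passes to Tessa's descendants per stirpes.
Harriet left no surviving issue, so that branch lapses and is disregarded.
The estate is divided into 2 equal shares of 1/2 among Nora, Winifred.
Nora predeceased; the 1/2 allotted to Nora's branch passes to Nora's issue by representation.
The 1/2 is divided into 4 equal shares of 1/8 among Oliver, Prudence, Fiona, Diana.
Oliver is living and takes 1/8.
Prudence predeceased; the 1/8 allotted to Prudence's branch passes to Prudence's issue by representation.
The 1/8 is divided into 4 equal shares of 1/32 among Isaac, Rose, Kenneth, Samuel.
Isaac is living and takes 1/32.
Rose is living and takes 1/32.
Kenneth is living and takes 1/32.
Samuel is living and takes 1/32.
Fiona is living and takes 1/8.
Diana is living and takes 1/8.
Winifred predeceased; the 1/2 allotted to Winifred's branch passes to Winifred's issue by representation.
The 1/2 is divided into 2 equal shares of 1/4 among Edmund, Victor.
Edmund is living and takes 1/4.
Victor is living and takes 1/4.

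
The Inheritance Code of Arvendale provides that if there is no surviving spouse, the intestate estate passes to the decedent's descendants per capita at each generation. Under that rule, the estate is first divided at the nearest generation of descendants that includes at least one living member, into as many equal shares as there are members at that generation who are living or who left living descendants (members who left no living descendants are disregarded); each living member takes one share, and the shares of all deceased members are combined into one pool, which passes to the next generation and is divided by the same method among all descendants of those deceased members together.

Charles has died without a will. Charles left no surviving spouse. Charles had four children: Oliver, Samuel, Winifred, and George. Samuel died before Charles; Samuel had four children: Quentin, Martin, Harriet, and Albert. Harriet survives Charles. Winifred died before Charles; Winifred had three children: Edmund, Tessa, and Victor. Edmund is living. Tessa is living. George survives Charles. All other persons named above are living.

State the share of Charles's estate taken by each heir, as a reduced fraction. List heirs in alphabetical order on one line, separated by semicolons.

There is no surviving spouse, so the entire estate passes to Charles's descendants per capita at each generation.
At generation 1 (Oliver, Samuel, Winifred, George) there are 4 shares of (1)/4 = 1/4 each.
Living: Oliver and George — each takes 1/4.
Deceased: Samuel and Winifred. Their combined 1/2 is pooled and carried to generation 2.
At generation 2 (Quentin, Martin, Harriet, Albert, Edmund, Tessa, Victor) there are 7 shares of (1/2)/7 = 1/14 each.
Living: Quentin, Martin, Harriet, Albert, Edmund, Tessa, and Victor — each takes 1/14.

Albert 1/14; Edmund 1/14; George 1/4; Harriet 1/14; Martin 1/14; Oliver 1/4; Quentin 1/14; Tessa 1/14; Victor 1/14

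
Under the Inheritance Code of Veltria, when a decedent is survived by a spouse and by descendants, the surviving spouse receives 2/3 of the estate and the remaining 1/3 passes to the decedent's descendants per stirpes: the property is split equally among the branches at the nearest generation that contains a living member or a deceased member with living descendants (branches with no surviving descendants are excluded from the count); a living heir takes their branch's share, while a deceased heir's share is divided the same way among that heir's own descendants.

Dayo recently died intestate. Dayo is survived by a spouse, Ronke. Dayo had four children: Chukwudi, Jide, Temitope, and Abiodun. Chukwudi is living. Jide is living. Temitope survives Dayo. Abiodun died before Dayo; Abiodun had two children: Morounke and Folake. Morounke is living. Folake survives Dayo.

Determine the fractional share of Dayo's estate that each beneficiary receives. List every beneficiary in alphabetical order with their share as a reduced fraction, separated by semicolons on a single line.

Chukwudi 1/12; Folake 1/24; Jide 1/12; Morounke 1/24; Ronke 2/3; Temitope 1/12

Ronke, as surviving spouse, takes 2/3.
The remaining 1/3 passes to Dayo's descendants per stirpes.
The 1/3 is divided into 4 equal shares of 1/12 among Chukwudi, Jide, Temitope, Abiodun.
Chukwudi is living and takes 1/12.
Jide is living and takes 1/12.
Temitope is living and takes 1/12.
Abiodun predeceased; the 1/12 allotted to Abiodun's branch passes to Abiodun's issue by representation.
The 1/12 is divided into 2 equal shares of 1/24 among Morounke, Folake.
Morounke is living and takes 1/24.
Folake is living and takes 1/24.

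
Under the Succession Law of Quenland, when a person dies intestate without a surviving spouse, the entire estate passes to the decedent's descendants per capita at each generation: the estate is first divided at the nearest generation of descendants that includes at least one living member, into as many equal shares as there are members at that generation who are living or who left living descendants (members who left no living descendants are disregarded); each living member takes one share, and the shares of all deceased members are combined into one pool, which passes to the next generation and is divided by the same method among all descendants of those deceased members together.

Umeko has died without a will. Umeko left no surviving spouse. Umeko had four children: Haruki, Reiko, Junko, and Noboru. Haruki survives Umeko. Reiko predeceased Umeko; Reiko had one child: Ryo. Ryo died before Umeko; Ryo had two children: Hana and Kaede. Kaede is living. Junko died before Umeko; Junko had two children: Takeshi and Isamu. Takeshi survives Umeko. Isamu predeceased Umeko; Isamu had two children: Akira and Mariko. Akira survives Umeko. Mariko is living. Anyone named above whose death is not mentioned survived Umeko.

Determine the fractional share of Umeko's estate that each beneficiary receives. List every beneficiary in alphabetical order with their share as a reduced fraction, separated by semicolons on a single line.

Akira 1/12; Hana 1/12; Haruki 1/4; Kaede 1/12; Mariko 1/12; Noboru 1/4; Takeshi 1/6

There is no surviving spouse, so the entire estate passes to Umeko's descendants per capita at each generation.
At generation 1 (Haruki, Reiko, Junko, Noboru) there are 4 shares of (1)/4 = 1/4 each.
Living: Haruki and Noboru — each takes 1/4.
Deceased: Reiko and Junko. Their combined 1/2 is pooled and carried to generation 2.
At generation 2 (Ryo, Takeshi, Isamu) there are 3 shares of (1/2)/3 = 1/6 each.
Living: Takeshi — each takes 1/6.
Deceased: Ryo and Isamu. Their combined 1/3 is pooled and carried to generation 3.
At generation 3 (Hana, Kaede, Akira, Mariko) there are 4 shares of (1/3)/4 = 1/12 each.
Living: Hana, Kaede, Akira, and Mariko — each takes 1/12.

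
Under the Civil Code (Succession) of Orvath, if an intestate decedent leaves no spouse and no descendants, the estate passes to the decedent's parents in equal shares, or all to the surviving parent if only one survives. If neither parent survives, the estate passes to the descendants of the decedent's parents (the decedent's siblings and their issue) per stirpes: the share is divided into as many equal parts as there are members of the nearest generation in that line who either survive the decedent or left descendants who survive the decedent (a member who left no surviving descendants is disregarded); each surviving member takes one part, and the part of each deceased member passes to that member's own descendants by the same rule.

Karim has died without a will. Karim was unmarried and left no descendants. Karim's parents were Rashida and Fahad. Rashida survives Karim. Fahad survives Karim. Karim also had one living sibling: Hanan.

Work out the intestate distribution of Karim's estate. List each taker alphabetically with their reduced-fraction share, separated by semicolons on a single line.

Both parents survive, so Rashida and Fahad each take 1/2. The siblings take nothing because a surviving parent has priority.

Fahad 1/2; Rashida 1/2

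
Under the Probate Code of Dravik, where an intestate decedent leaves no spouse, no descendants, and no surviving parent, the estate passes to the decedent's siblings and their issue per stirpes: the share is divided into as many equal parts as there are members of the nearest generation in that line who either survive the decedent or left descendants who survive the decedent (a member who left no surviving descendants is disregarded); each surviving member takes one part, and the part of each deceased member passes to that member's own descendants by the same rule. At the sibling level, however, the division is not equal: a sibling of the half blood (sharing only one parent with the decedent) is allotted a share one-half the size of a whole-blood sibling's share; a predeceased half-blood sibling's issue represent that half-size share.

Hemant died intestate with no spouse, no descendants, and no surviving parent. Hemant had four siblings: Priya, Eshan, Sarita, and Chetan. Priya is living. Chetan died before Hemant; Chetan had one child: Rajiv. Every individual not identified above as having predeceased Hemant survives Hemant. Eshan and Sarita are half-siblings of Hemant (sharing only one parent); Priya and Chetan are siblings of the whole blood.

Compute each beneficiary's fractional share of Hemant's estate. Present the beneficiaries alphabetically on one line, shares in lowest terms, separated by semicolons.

No spouse, descendants, or parent survives, so the estate passes to Hemant's siblings per stirpes.
Half-blood siblings count for one-half the weight of whole-blood siblings at the initial division.
Dividing 1 in proportion to weights (total weight 3): Priya (weight 1) → 1/3; Eshan (weight 1/2) → 1/6; Sarita (weight 1/2) → 1/6; Chetan (weight 1) → 1/3.
Priya is living and takes 1/3.
Eshan is living and takes 1/6.
Sarita is living and takes 1/6.
Chetan predeceased; the 1/3 allotted to Chetan's branch passes to Chetan's issue by representation.
Rajiv is the sole taker at this level and receives the full 1/3.

Eshan 1/6; Priya 1/3; Rajiv 1/3; Sarita 1/6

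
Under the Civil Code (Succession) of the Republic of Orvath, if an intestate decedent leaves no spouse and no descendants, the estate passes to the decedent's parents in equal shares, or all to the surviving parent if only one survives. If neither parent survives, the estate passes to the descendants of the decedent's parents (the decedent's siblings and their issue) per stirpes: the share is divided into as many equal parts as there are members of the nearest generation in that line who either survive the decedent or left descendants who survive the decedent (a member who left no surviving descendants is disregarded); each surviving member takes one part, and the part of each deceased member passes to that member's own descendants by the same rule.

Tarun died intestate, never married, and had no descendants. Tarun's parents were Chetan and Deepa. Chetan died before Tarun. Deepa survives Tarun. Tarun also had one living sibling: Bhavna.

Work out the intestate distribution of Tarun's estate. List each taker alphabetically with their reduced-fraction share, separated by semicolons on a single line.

Deepa 1

Only one parent, Deepa, survives, so Deepa takes the entire estate. The siblings take nothing because a surviving parent has priority.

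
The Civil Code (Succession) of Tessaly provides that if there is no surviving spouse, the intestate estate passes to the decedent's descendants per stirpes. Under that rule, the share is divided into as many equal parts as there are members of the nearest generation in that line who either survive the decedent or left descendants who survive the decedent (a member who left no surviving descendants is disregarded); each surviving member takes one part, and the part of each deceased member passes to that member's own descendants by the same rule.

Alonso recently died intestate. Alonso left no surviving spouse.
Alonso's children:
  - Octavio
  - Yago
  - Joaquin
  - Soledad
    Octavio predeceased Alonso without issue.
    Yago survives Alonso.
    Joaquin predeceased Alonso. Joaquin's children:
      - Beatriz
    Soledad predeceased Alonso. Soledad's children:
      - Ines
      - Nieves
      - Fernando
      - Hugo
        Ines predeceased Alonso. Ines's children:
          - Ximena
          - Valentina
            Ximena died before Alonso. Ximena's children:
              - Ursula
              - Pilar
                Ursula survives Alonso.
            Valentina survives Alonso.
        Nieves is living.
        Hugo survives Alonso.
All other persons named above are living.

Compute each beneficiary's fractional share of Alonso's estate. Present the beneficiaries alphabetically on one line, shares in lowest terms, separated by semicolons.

Beatriz 1/3; Fernando 1/12; Hugo 1/12; Nieves 1/12; Pilar 1/48; Ursula 1/48; Valentina 1/24; Yago 1/3

There is no surviving spouse, so the entire estate passes to Alonso's descendants per stirpes.
Octavio left no surviving issue, so that branch lapses and is disregarded.
The estate is divided into 3 equal shares of 1/3 among Yago, Joaquin, Soledad.
Yago is living and takes 1/3.
Joaquin predeceased; the 1/3 allotted to Joaquin's branch passes to Joaquin's issue by representation.
Beatriz is the sole taker at this level and receives the full 1/3.
Soledad predeceased; the 1/3 allotted to Soledad's branch passes to Soledad's issue by representation.
The 1/3 is divided into 4 equal shares of 1/12 among Ines, Nieves, Fernando, Hugo.
Ines predeceased; the 1/12 allotted to Ines's branch passes to Ines's issue by representation.
The 1/12 is divided into 2 equal shares of 1/24 among Ximena, Valentina.
Ximena predeceased; the 1/24 allotted to Ximena's branch passes to Ximena's issue by representation.
The 1/24 is divided into 2 equal shares of 1/48 among Ursula, Pilar.
Ursula is living and takes 1/48.
Pilar is living and takes 1/48.
Valentina is living and takes 1/24.
Nieves is living and takes 1/12.
Fernando is living and takes 1/12.
Hugo is living and takes 1/12.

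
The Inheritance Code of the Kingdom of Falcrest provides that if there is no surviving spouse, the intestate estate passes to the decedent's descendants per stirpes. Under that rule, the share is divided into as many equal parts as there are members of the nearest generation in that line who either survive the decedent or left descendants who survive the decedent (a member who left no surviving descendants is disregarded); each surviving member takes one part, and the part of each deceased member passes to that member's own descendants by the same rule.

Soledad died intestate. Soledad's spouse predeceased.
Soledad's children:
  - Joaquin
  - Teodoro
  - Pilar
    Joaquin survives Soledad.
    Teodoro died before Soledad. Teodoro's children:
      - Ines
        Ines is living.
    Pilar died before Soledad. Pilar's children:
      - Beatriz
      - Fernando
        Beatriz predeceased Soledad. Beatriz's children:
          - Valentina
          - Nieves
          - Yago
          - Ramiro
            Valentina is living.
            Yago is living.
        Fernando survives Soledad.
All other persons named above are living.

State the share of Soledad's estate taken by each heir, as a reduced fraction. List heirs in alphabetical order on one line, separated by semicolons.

Fernando 1/6; Ines 1/3; Joaquin 1/3; Nieves 1/24; Ramiro 1/24; Valentina 1/24; Yago 1/24

There is no surviving spouse, so the entire estate passes to Soledad's descendants per stirpes.
The estate is divided into 3 equal shares of 1/3 among Joaquin, Teodoro, Pilar.
Joaquin is living and takes 1/3.
Teodoro predeceased; the 1/3 allotted to Teodoro's branch passes to Teodoro's issue by representation.
Ines is the sole taker at this level and receives the full 1/3.
Pilar predeceased; the 1/3 allotted to Pilar's branch passes to Pilar's issue by representation.
The 1/3 is divided into 2 equal shares of 1/6 among Beatriz, Fernando.
Beatriz predeceased; the 1/6 allotted to Beatriz's branch passes to Beatriz's issue by representation.
The 1/6 is divided into 4 equal shares of 1/24 among Valentina, Nieves, Yago, Ramiro.
Valentina is living and takes 1/24.
Nieves is living and takes 1/24.
Yago is living and takes 1/24.
Ramiro is living and takes 1/24.
Fernando is living and takes 1/6.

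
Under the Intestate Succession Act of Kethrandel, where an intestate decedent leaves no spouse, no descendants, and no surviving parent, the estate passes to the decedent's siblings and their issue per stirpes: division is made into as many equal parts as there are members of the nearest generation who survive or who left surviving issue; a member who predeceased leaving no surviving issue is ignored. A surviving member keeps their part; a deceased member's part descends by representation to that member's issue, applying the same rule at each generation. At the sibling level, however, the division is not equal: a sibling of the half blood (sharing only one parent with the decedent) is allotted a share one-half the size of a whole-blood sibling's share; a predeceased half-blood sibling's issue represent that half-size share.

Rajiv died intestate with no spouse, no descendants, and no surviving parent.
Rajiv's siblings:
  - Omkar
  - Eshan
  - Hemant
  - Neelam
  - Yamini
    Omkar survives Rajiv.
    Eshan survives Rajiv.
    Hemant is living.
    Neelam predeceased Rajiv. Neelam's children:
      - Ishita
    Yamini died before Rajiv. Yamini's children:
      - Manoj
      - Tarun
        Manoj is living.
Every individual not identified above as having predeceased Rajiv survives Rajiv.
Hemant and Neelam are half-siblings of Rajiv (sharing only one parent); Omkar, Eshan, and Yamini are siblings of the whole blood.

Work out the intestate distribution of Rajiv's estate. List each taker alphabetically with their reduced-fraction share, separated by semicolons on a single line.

No spouse, descendants, or parent survives, so the estate passes to Rajiv's siblings per stirpes.
Half-blood siblings count for one-half the weight of whole-blood siblings at the initial division.
Dividing 1 in proportion to weights (total weight 4): Omkar (weight 1) → 1/4; Eshan (weight 1) → 1/4; Hemant (weight 1/2) → 1/8; Neelam (weight 1/2) → 1/8; Yamini (weight 1) → 1/4.
Omkar is living and takes 1/4.
Eshan is living and takes 1/4.
Hemant is living and takes 1/8.
Neelam predeceased; the 1/8 allotted to Neelam's branch passes to Neelam's issue by representation.
Ishita is the sole taker at this level and receives the full 1/8.
Yamini predeceased; the 1/4 allotted to Yamini's branch passes to Yamini's issue by representation.
The 1/4 is divided into 2 equal shares of 1/8 among Manoj, Tarun.
Manoj is living and takes 1/8.
Tarun is living and takes 1/8.

Eshan 1/4; Hemant 1/8; Ishita 1/8; Manoj 1/8; Omkar 1/4; Tarun 1/8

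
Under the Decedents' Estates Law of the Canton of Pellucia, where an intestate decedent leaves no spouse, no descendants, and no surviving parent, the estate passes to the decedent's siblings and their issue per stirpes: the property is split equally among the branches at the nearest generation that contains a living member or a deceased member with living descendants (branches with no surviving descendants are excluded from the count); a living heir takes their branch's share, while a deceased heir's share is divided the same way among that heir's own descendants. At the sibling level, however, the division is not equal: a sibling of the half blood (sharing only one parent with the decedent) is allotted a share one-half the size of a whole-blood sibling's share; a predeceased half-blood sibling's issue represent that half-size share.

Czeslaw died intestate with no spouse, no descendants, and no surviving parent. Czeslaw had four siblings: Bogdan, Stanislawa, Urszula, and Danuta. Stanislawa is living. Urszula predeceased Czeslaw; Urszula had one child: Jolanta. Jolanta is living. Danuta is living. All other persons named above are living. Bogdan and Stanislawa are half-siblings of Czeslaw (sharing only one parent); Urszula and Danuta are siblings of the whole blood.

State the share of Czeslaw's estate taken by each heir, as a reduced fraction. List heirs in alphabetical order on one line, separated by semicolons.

No spouse, descendants, or parent survives, so the estate passes to Czeslaw's siblings per stirpes.
Half-blood siblings count for one-half the weight of whole-blood siblings at the initial division.
Dividing 1 in proportion to weights (total weight 3): Bogdan (weight 1/2) → 1/6; Stanislawa (weight 1/2) → 1/6; Urszula (weight 1) → 1/3; Danuta (weight 1) → 1/3.
Bogdan is living and takes 1/6.
Stanislawa is living and takes 1/6.
Urszula predeceased; the 1/3 allotted to Urszula's branch passes to Urszula's issue by representation.
Jolanta is the sole taker at this level and receives the full 1/3.
Danuta is living and takes 1/3.

Bogdan 1/6; Danuta 1/3; Jolanta 1/3; Stanislawa 1/6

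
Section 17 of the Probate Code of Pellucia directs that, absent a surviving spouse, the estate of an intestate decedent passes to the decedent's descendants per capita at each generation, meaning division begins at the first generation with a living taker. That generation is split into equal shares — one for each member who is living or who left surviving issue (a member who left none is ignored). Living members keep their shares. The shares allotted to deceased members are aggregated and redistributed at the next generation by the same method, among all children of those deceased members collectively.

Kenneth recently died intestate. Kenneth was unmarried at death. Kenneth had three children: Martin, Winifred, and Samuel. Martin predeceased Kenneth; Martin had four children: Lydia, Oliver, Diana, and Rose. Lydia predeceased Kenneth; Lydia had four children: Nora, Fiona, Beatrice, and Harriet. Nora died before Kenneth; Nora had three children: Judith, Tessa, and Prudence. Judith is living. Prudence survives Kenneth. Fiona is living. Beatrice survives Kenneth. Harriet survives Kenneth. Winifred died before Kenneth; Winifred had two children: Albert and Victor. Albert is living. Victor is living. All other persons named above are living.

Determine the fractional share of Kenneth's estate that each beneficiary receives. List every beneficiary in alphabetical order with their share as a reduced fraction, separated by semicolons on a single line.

There is no surviving spouse, so the entire estate passes to Kenneth's descendants per capita at each generation.
At generation 1 (Martin, Winifred, Samuel) there are 3 shares of (1)/3 = 1/3 each.
Living: Samuel — each takes 1/3.
Deceased: Martin and Winifred. Their combined 2/3 is pooled and carried to generation 2.
At generation 2 (Lydia, Oliver, Diana, Rose, Albert, Victor) there are 6 shares of (2/3)/6 = 1/9 each.
Living: Oliver, Diana, Rose, Albert, and Victor — each takes 1/9.
Deceased: Lydia. That 1/9 share is carried to generation 3.
At generation 3 (Nora, Fiona, Beatrice, Harriet) there are 4 shares of (1/9)/4 = 1/36 each.
Living: Fiona, Beatrice, and Harriet — each takes 1/36.
Deceased: Nora. That 1/36 share is carried to generation 4.
At generation 4 (Judith, Tessa, Prudence) there are 3 shares of (1/36)/3 = 1/108 each.
Living: Judith, Tessa, and Prudence — each takes 1/108.

Albert 1/9; Beatrice 1/36; Diana 1/9; Fiona 1/36; Harriet 1/36; Judith 1/108; Oliver 1/9; Prudence 1/108; Rose 1/9; Samuel 1/3; Tessa 1/108; Victor 1/9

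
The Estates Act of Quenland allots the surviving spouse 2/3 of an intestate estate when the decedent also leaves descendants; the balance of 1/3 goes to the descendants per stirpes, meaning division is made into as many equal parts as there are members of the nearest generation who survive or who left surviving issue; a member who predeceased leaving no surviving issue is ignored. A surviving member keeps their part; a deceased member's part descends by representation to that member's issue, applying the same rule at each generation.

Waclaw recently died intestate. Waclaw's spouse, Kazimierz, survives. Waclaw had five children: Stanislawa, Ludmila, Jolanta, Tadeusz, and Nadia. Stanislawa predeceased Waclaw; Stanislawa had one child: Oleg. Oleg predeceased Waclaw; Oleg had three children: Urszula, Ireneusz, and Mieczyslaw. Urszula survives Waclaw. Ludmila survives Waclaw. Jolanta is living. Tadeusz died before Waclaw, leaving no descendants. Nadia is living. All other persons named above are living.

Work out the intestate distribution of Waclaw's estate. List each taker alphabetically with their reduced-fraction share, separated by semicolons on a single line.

Ireneusz 1/36; Jolanta 1/12; Kazimierz 2/3; Ludmila 1/12; Mieczyslaw 1/36; Nadia 1/12; Urszula 1/36

Kazimierz, as surviving spouse, takes 2/3.
The remaining 1/3 passes to Waclaw's descendants per stirpes.
Tadeusz left no surviving issue, so that branch lapses and is disregarded.
The 1/3 is divided into 4 equal shares of 1/12 among Stanislawa, Ludmila, Jolanta, Nadia.
Stanislawa predeceased; the 1/12 allotted to Stanislawa's branch passes to Stanislawa's issue by representation.
Oleg's line is the sole branch at this level, so the full 1/12 passes to Oleg's issue by representation.
The 1/12 is divided into 3 equal shares of 1/36 among Urszula, Ireneusz, Mieczyslaw.
Urszula is living and takes 1/36.
Ireneusz is living and takes 1/36.
Mieczyslaw is living and takes 1/36.
Ludmila is living and takes 1/12.
Jolanta is living and takes 1/12.
Nadia is living and takes 1/12.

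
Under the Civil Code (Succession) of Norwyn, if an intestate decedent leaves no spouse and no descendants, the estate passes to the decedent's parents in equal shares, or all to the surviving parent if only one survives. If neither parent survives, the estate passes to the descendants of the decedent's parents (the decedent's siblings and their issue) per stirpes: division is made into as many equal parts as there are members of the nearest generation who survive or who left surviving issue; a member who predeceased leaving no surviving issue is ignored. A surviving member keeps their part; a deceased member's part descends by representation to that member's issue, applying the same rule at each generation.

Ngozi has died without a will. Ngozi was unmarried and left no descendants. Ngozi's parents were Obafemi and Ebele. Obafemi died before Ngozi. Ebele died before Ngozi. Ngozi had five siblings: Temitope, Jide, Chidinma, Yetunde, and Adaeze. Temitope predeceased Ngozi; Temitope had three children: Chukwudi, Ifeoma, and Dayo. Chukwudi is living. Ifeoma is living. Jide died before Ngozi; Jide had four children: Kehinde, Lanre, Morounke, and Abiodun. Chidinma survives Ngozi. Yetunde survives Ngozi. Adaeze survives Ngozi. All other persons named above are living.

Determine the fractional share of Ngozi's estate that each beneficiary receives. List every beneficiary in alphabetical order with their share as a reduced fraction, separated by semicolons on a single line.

Abiodun 1/20; Adaeze 1/5; Chidinma 1/5; Chukwudi 1/15; Dayo 1/15; Ifeoma 1/15; Kehinde 1/20; Lanre 1/20; Morounke 1/20; Yetunde 1/5

Neither parent survives and there are no descendants, so the estate passes to Ngozi's siblings and their issue per stirpes.
The estate is divided into 5 equal shares of 1/5 among Temitope, Jide, Chidinma, Yetunde, Adaeze.
Temitope predeceased; the 1/5 allotted to Temitope's branch passes to Temitope's issue by representation.
The 1/5 is divided into 3 equal shares of 1/15 among Chukwudi, Ifeoma, Dayo.
Chukwudi is living and takes 1/15.
Ifeoma is living and takes 1/15.
Dayo is living and takes 1/15.
Jide predeceased; the 1/5 allotted to Jide's branch passes to Jide's issue by representation.
The 1/5 is divided into 4 equal shares of 1/20 among Kehinde, Lanre, Morounke, Abiodun.
Kehinde is living and takes 1/20.
Lanre is living and takes 1/20.
Morounke is living and takes 1/20.
Abiodun is living and takes 1/20.
Chidinma is living and takes 1/5.
Yetunde is living and takes 1/5.
Adaeze is living and takes 1/5.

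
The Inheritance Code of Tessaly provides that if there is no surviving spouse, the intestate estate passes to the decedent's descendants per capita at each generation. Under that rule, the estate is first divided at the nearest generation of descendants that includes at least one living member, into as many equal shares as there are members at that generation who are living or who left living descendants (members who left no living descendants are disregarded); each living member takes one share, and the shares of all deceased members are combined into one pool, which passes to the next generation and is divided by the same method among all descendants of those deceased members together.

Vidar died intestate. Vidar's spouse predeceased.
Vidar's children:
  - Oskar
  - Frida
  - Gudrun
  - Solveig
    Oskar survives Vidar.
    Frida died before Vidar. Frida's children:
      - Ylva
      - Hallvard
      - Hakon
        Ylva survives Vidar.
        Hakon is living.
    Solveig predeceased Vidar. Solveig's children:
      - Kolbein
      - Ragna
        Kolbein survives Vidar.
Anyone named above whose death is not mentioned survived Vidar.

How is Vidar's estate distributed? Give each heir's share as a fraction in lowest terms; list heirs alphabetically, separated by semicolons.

There is no surviving spouse, so the entire estate passes to Vidar's descendants per capita at each generation.
At generation 1 (Oskar, Frida, Gudrun, Solveig) there are 4 shares of (1)/4 = 1/4 each.
Living: Oskar and Gudrun — each takes 1/4.
Deceased: Frida and Solveig. Their combined 1/2 is pooled and carried to generation 2.
At generation 2 (Ylva, Hallvard, Hakon, Kolbein, Ragna) there are 5 shares of (1/2)/5 = 1/10 each.
Living: Ylva, Hallvard, Hakon, Kolbein, and Ragna — each takes 1/10.

Gudrun 1/4; Hakon 1/10; Hallvard 1/10; Kolbein 1/10; Oskar 1/4; Ragna 1/10; Ylva 1/10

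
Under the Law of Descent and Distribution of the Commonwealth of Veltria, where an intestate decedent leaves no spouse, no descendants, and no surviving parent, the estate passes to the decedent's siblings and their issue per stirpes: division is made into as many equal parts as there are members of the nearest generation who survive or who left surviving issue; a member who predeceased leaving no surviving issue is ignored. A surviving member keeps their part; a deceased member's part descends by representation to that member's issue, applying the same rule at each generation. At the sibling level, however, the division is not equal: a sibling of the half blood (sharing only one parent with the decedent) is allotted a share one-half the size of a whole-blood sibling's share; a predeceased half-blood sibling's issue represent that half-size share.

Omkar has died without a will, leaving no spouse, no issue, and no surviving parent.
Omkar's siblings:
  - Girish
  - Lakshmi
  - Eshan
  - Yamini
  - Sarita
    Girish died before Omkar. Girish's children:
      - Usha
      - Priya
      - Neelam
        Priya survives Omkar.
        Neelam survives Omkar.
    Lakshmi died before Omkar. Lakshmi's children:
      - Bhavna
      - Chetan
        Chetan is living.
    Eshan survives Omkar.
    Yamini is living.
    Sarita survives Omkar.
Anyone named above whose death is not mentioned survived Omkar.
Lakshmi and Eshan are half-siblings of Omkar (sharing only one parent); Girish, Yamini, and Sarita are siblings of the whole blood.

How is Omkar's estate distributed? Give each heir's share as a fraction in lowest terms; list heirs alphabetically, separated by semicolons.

Bhavna 1/16; Chetan 1/16; Eshan 1/8; Neelam 1/12; Priya 1/12; Sarita 1/4; Usha 1/12; Yamini 1/4

No spouse, descendants, or parent survives, so the estate passes to Omkar's siblings per stirpes.
Half-blood siblings count for one-half the weight of whole-blood siblings at the initial division.
Dividing 1 in proportion to weights (total weight 4): Girish (weight 1) → 1/4; Lakshmi (weight 1/2) → 1/8; Eshan (weight 1/2) → 1/8; Yamini (weight 1) → 1/4; Sarita (weight 1) → 1/4.
Girish predeceased; the 1/4 allotted to Girish's branch passes to Girish's issue by representation.
The 1/4 is divided into 3 equal shares of 1/12 among Usha, Priya, Neelam.
Usha is living and takes 1/12.
Priya is living and takes 1/12.
Neelam is living and takes 1/12.
Lakshmi predeceased; the 1/8 allotted to Lakshmi's branch passes to Lakshmi's issue by representation.
The 1/8 is divided into 2 equal shares of 1/16 among Bhavna, Chetan.
Bhavna is living and takes 1/16.
Chetan is living and takes 1/16.
Eshan is living and takes 1/8.
Yamini is living and takes 1/4.
Sarita is living and takes 1/4.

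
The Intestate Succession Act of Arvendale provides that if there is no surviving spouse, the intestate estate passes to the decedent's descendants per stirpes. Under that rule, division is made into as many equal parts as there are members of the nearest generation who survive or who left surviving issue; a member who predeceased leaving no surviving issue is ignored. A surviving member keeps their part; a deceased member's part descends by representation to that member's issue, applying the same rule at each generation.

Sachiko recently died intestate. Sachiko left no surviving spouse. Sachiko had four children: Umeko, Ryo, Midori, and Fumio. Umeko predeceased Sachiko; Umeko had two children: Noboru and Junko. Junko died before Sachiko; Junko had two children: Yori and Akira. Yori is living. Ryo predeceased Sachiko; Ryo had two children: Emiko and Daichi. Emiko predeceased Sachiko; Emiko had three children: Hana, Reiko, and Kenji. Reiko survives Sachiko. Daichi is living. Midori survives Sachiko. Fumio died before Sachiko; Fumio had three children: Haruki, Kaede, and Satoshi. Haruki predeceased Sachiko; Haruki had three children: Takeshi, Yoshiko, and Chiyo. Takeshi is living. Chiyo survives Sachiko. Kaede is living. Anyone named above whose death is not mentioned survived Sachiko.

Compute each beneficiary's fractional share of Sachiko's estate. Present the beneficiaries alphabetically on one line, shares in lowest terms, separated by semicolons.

There is no surviving spouse, so the entire estate passes to Sachiko's descendants per stirpes.
The estate is divided into 4 equal shares of 1/4 among Umeko, Ryo, Midori, Fumio.
Umeko predeceased; the 1/4 allotted to Umeko's branch passes to Umeko's issue by representation.
The 1/4 is divided into 2 equal shares of 1/8 among Noboru, Junko.
Noboru is living and takes 1/8.
Junko predeceased; the 1/8 allotted to Junko's branch passes to Junko's issue by representation.
The 1/8 is divided into 2 equal shares of 1/16 among Yori, Akira.
Yori is living and takes 1/16.
Akira is living and takes 1/16.
Ryo predeceased; the 1/4 allotted to Ryo's branch passes to Ryo's issue by representation.
The 1/4 is divided into 2 equal shares of 1/8 among Emiko, Daichi.
Emiko predeceased; the 1/8 allotted to Emiko's branch passes to Emiko's issue by representation.
The 1/8 is divided into 3 equal shares of 1/24 among Hana, Reiko, Kenji.
Hana is living and takes 1/24.
Reiko is living and takes 1/24.
Kenji is living and takes 1/24.
Daichi is living and takes 1/8.
Midori is living and takes 1/4.
Fumio predeceased; the 1/4 allotted to Fumio's branch passes to Fumio's issue by representation.
The 1/4 is divided into 3 equal shares of 1/12 among Haruki, Kaede, Satoshi.
Haruki predeceased; the 1/12 allotted to Haruki's branch passes to Haruki's issue by representation.
The 1/12 is divided into 3 equal shares of 1/36 among Takeshi, Yoshiko, Chiyo.
Takeshi is living and takes 1/36.
Yoshiko is living and takes 1/36.
Chiyo is living and takes 1/36.
Kaede is living and takes 1/12.
Satoshi is living and takes 1/12.

Akira 1/16; Chiyo 1/36; Daichi 1/8; Hana 1/24; Kaede 1/12; Kenji 1/24; Midori 1/4; Noboru 1/8; Reiko 1/24; Satoshi 1/12; Takeshi 1/36; Yori 1/16; Yoshiko 1/36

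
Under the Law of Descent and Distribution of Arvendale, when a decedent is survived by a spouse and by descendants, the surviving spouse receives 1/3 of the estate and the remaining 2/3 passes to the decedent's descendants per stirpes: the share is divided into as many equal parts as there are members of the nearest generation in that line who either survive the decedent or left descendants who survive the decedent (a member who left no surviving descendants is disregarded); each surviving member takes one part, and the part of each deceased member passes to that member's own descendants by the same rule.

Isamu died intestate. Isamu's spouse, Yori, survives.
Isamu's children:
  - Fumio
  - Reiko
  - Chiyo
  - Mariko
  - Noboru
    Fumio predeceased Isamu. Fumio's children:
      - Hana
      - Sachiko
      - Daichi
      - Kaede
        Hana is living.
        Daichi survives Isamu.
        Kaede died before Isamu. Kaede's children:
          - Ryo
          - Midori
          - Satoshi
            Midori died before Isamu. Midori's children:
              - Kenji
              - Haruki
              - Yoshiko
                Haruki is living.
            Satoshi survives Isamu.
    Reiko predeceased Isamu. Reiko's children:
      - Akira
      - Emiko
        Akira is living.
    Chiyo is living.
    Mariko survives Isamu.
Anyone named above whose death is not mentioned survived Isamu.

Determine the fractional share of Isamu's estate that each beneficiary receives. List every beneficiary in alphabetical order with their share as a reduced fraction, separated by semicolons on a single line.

Yori, as surviving spouse, takes 1/3.
The remaining 2/3 passes to Isamu's descendants per stirpes.
The 2/3 is divided into 5 equal shares of 2/15 among Fumio, Reiko, Chiyo, Mariko, Noboru.
Fumio predeceased; the 2/15 allotted to Fumio's branch passes to Fumio's issue by representation.
The 2/15 is divided into 4 equal shares of 1/30 among Hana, Sachiko, Daichi, Kaede.
Hana is living and takes 1/30.
Sachiko is living and takes 1/30.
Daichi is living and takes 1/30.
Kaede predeceased; the 1/30 allotted to Kaede's branch passes to Kaede's issue by representation.
The 1/30 is divided into 3 equal shares of 1/90 among Ryo, Midori, Satoshi.
Ryo is living and takes 1/90.
Midori predeceased; the 1/90 allotted to Midori's branch passes to Midori's issue by representation.
The 1/90 is divided into 3 equal shares of 1/270 among Kenji, Haruki, Yoshiko.
Kenji is living and takes 1/270.
Haruki is living and takes 1/270.
Yoshiko is living and takes 1/270.
Satoshi is living and takes 1/90.
Reiko predeceased; the 2/15 allotted to Reiko's branch passes to Reiko's issue by representation.
The 2/15 is divided into 2 equal shares of 1/15 among Akira, Emiko.
Akira is living and takes 1/15.
Emiko is living and takes 1/15.
Chiyo is living and takes 2/15.
Mariko is living and takes 2/15.
Noboru is living and takes 2/15.

Akira 1/15; Chiyo 2/15; Daichi 1/30; Emiko 1/15; Hana 1/30; Haruki 1/270; Kenji 1/270; Mariko 2/15; Noboru 2/15; Ryo 1/90; Sachiko 1/30; Satoshi 1/90; Yori 1/3; Yoshiko 1/270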